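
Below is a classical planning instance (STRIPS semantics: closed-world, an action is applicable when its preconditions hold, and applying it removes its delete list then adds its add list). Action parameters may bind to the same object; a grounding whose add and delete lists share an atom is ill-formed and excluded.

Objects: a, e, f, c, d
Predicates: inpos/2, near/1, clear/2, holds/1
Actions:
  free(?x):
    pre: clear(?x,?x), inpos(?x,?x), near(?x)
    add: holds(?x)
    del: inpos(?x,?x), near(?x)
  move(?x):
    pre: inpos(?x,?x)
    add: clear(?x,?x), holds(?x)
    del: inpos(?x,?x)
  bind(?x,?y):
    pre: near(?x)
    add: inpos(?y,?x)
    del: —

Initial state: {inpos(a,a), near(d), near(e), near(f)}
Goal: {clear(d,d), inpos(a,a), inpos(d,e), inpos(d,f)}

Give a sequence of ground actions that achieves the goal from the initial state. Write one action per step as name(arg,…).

bind(e,d); bind(f,d); bind(d,d); move(d)

1. bind(e,d)  →  {inpos(a,a), inpos(d,e), near(d), near(e), near(f)}
2. bind(f,d)  →  {inpos(a,a), inpos(d,e), inpos(d,f), near(d), near(e), near(f)}
3. bind(d,d)  →  {inpos(a,a), inpos(d,d), inpos(d,e), inpos(d,f), near(d), near(e), near(f)}
4. move(d)  →  {clear(d,d), holds(d), inpos(a,a), inpos(d,e), inpos(d,f), near(d), near(e), near(f)}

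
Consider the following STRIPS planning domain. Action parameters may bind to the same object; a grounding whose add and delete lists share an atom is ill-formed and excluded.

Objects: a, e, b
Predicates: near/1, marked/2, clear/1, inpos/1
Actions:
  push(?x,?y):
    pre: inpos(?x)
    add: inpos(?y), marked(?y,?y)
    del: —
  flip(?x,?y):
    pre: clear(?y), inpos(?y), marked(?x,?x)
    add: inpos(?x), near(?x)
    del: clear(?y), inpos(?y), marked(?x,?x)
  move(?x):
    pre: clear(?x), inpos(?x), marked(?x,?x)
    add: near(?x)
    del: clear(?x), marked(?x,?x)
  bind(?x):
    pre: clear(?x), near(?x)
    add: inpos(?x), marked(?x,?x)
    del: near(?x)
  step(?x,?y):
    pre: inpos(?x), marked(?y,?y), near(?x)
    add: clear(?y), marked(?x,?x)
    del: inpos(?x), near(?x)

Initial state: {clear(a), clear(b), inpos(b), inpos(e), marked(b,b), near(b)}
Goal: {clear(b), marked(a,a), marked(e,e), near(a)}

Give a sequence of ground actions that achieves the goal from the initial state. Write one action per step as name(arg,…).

push(e,a); push(a,e); move(a); push(a,a)

1. push(e,a)  →  {clear(a), clear(b), inpos(a), inpos(b), inpos(e), marked(a,a), marked(b,b), near(b)}
2. push(a,e)  →  {clear(a), clear(b), inpos(a), inpos(b), inpos(e), marked(a,a), marked(b,b), marked(e,e), near(b)}
3. move(a)  →  {clear(b), inpos(a), inpos(b), inpos(e), marked(b,b), marked(e,e), near(a), near(b)}
4. push(a,a)  →  {clear(b), inpos(a), inpos(b), inpos(e), marked(a,a), marked(b,b), marked(e,e), near(a), near(b)}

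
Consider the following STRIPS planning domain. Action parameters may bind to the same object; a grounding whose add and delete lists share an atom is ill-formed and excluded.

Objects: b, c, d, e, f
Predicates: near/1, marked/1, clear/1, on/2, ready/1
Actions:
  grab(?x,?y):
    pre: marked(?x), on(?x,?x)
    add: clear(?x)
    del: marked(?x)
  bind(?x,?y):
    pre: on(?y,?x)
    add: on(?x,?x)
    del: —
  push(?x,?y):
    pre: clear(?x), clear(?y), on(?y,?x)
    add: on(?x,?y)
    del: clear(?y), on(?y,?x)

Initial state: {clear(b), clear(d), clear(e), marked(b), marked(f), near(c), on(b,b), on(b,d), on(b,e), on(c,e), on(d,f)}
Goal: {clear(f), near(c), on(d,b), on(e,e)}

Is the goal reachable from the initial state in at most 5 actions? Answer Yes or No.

1. bind(e,b)  →  {clear(b), clear(d), clear(e), marked(b), marked(f), near(c), on(b,b), on(b,d), on(b,e), on(c,e), on(d,f), on(e,e)}
2. bind(f,d)  →  {clear(b), clear(d), clear(e), marked(b), marked(f), near(c), on(b,b), on(b,d), on(b,e), on(c,e), on(d,f), on(e,e), on(f,f)}
3. grab(f,b)  →  {clear(b), clear(d), clear(e), clear(f), marked(b), near(c), on(b,b), on(b,d), on(b,e), on(c,e), on(d,f), on(e,e), on(f,f)}
4. push(d,b)  →  {clear(d), clear(e), clear(f), marked(b), near(c), on(b,b), on(b,e), on(c,e), on(d,b), on(d,f), on(e,e), on(f,f)}
optimal plan length = 4; 4 ≤ 5

Yes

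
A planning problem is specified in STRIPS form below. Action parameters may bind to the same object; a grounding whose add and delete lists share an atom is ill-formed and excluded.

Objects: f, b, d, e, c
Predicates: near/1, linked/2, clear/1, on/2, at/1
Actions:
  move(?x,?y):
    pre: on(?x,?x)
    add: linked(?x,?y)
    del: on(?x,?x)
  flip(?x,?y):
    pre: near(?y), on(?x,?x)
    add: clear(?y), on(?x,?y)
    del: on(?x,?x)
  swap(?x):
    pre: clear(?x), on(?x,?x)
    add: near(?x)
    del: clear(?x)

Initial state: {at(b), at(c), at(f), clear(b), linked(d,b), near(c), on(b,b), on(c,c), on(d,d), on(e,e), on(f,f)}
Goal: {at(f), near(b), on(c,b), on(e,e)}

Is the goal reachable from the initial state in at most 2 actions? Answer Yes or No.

1. swap(b)  →  {at(b), at(c), at(f), linked(d,b), near(b), near(c), on(b,b), on(c,c), on(d,d), on(e,e), on(f,f)}
2. flip(c,b)  →  {at(b), at(c), at(f), clear(b), linked(d,b), near(b), near(c), on(b,b), on(c,b), on(d,d), on(e,e), on(f,f)}
optimal plan length = 2; 2 ≤ 2

Yes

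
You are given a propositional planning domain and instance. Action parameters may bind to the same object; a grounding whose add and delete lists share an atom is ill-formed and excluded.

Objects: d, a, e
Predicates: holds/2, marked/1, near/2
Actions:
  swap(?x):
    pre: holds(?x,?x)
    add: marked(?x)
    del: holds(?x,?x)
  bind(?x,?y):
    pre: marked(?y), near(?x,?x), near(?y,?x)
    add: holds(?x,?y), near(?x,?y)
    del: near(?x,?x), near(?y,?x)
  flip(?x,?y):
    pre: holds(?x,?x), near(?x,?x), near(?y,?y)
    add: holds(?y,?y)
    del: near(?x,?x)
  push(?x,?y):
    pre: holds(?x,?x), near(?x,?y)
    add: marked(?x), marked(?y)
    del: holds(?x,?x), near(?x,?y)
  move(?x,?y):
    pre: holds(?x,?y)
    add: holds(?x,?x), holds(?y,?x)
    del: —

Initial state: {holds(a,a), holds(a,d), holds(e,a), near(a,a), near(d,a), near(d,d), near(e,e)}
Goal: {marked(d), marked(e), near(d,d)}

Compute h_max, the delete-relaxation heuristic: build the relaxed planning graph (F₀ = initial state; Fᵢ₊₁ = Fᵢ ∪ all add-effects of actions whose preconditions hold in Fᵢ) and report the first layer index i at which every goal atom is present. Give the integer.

F0 = init (7 atoms)
F1 = F0 ∪ {holds(a,e), holds(d,a), holds(d,d), holds(e,e), marked(a)}  (12 atoms)
F2 = F1 ∪ {marked(d), marked(e)}  (14 atoms)
goal ⊆ F2  ⇒  h_max = 2

2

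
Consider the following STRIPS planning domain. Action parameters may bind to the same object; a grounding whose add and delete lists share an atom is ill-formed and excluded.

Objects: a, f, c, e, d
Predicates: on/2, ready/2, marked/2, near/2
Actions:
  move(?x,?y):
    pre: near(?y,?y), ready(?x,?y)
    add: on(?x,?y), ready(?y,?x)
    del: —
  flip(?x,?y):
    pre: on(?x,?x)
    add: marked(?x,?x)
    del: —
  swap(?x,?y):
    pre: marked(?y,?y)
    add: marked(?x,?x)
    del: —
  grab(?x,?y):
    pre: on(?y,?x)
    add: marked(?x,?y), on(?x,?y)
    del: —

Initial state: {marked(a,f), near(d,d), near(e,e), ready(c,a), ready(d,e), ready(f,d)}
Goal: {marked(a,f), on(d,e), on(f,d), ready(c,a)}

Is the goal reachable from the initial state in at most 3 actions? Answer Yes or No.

1. move(f,d)  →  {marked(a,f), near(d,d), near(e,e), on(f,d), ready(c,a), ready(d,e), ready(d,f), ready(f,d)}
2. move(d,e)  →  {marked(a,f), near(d,d), near(e,e), on(d,e), on(f,d), ready(c,a), ready(d,e), ready(d,f), ready(e,d), ready(f,d)}
optimal plan length = 2; 2 ≤ 3

Yes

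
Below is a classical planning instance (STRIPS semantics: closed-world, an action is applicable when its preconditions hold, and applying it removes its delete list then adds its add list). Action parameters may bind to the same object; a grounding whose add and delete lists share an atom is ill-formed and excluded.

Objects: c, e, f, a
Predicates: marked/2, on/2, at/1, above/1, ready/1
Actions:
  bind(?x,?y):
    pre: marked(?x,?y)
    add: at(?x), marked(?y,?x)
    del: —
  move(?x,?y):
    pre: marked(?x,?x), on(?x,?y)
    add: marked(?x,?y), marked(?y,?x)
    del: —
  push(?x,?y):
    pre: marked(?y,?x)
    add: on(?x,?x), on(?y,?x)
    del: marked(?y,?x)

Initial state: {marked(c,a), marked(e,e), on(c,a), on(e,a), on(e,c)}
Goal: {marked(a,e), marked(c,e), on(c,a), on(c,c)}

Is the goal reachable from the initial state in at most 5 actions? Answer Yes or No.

1. move(e,c)  →  {marked(c,a), marked(c,e), marked(e,c), marked(e,e), on(c,a), on(e,a), on(e,c)}
2. move(e,a)  →  {marked(a,e), marked(c,a), marked(c,e), marked(e,a), marked(e,c), marked(e,e), on(c,a), on(e,a), on(e,c)}
3. push(c,e)  →  {marked(a,e), marked(c,a), marked(c,e), marked(e,a), marked(e,e), on(c,a), on(c,c), on(e,a), on(e,c)}
optimal plan length = 3; 3 ≤ 5

Yes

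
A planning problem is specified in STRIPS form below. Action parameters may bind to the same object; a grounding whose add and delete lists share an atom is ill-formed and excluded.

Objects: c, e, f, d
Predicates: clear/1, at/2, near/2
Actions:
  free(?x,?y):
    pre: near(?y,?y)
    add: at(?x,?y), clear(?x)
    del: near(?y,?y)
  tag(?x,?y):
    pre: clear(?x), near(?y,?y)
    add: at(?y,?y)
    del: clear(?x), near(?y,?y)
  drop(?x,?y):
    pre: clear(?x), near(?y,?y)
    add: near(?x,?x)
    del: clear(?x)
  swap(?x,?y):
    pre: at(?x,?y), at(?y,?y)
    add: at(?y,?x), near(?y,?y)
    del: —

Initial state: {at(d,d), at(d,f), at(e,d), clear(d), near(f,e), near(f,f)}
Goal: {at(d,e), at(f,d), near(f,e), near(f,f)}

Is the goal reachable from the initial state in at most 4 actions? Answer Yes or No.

1. swap(e,d)  →  {at(d,d), at(d,e), at(d,f), at(e,d), clear(d), near(d,d), near(f,e), near(f,f)}
2. free(f,d)  →  {at(d,d), at(d,e), at(d,f), at(e,d), at(f,d), clear(d), clear(f), near(f,e), near(f,f)}
optimal plan length = 2; 2 ≤ 4

Yes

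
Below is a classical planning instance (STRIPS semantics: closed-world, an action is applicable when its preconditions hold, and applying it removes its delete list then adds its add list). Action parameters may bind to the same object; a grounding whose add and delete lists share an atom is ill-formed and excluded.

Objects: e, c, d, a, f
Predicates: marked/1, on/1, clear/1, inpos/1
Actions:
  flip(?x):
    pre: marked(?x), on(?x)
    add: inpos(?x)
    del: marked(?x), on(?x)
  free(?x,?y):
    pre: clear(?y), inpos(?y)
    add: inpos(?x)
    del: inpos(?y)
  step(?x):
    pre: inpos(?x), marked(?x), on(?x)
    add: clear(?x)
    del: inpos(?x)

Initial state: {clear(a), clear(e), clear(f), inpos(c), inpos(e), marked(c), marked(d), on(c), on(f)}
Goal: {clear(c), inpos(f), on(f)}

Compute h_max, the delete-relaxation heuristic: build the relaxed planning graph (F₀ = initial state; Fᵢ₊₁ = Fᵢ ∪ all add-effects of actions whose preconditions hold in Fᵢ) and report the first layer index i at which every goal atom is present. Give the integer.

F0 = init (9 atoms)
F1 = F0 ∪ {clear(c), inpos(a), inpos(d), inpos(f)}  (13 atoms)
goal ⊆ F1  ⇒  h_max = 1

1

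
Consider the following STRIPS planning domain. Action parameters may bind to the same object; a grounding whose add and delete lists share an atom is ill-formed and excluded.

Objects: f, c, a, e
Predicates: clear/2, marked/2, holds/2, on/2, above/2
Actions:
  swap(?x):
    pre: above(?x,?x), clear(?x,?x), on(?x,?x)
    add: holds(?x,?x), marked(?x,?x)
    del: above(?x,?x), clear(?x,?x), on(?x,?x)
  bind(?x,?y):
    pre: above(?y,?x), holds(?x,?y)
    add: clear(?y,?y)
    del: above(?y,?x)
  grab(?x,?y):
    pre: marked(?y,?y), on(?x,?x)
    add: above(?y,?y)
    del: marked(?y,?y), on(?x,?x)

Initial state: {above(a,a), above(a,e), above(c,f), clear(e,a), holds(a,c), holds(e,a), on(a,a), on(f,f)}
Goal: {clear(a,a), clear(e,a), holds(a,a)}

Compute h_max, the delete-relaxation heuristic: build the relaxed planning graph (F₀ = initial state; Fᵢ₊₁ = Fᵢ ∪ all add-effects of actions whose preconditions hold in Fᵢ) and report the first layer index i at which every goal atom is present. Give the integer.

F0 = init (8 atoms)
F1 = F0 ∪ {clear(a,a)}  (9 atoms)
F2 = F1 ∪ {holds(a,a), marked(a,a)}  (11 atoms)
goal ⊆ F2  ⇒  h_max = 2

2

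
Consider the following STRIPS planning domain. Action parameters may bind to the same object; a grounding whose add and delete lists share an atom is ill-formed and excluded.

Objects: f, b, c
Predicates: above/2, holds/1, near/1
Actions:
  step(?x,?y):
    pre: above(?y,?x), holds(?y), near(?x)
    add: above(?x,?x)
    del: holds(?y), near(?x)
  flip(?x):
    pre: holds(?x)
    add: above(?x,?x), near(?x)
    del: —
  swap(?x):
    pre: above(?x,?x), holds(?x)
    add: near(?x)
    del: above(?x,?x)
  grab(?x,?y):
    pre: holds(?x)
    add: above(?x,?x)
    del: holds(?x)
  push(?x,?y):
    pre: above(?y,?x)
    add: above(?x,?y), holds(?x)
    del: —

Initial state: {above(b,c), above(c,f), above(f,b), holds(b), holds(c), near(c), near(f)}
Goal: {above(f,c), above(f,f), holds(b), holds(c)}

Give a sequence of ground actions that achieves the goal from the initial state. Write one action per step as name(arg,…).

push(f,c); flip(f)

1. push(f,c)  →  {above(b,c), above(c,f), above(f,b), above(f,c), holds(b), holds(c), holds(f), near(c), near(f)}
2. flip(f)  →  {above(b,c), above(c,f), above(f,b), above(f,c), above(f,f), holds(b), holds(c), holds(f), near(c), near(f)}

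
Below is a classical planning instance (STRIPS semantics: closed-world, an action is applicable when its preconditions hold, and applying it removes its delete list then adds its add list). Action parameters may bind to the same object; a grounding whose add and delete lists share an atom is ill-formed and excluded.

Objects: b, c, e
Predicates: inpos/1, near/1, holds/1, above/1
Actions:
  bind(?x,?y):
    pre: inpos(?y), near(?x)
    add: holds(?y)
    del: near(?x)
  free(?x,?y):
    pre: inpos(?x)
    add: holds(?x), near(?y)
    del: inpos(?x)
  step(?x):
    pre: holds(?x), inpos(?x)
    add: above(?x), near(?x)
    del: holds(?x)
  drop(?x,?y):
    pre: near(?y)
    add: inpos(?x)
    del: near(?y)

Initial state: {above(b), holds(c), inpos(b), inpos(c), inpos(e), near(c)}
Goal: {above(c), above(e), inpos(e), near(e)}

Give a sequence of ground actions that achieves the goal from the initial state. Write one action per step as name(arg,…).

1. bind(c,e)  →  {above(b), holds(c), holds(e), inpos(b), inpos(c), inpos(e)}
2. step(c)  →  {above(b), above(c), holds(e), inpos(b), inpos(c), inpos(e), near(c)}
3. step(e)  →  {above(b), above(c), above(e), inpos(b), inpos(c), inpos(e), near(c), near(e)}

bind(c,e); step(c); step(e)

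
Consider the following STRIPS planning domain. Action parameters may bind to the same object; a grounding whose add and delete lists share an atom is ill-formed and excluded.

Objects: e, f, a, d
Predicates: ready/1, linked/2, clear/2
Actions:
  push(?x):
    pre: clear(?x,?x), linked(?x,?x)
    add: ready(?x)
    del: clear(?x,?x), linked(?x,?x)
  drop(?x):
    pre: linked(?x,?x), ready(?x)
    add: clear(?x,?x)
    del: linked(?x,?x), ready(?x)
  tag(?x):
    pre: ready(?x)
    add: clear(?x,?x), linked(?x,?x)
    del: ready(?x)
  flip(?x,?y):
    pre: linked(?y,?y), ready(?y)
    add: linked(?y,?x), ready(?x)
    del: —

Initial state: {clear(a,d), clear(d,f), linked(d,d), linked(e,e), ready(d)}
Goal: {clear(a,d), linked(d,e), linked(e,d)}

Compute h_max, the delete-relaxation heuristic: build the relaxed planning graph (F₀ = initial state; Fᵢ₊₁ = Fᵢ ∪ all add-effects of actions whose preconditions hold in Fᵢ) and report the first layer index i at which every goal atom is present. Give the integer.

2

F0 = init (5 atoms)
F1 = F0 ∪ {clear(d,d), linked(d,a), linked(d,e), linked(d,f), ready(a), ready(e), ready(f)}  (12 atoms)
F2 = F1 ∪ {clear(a,a), clear(e,e), clear(f,f), linked(a,a), linked(e,a), linked(e,d), linked(e,f), linked(f,f)}  (20 atoms)
goal ⊆ F2  ⇒  h_max = 2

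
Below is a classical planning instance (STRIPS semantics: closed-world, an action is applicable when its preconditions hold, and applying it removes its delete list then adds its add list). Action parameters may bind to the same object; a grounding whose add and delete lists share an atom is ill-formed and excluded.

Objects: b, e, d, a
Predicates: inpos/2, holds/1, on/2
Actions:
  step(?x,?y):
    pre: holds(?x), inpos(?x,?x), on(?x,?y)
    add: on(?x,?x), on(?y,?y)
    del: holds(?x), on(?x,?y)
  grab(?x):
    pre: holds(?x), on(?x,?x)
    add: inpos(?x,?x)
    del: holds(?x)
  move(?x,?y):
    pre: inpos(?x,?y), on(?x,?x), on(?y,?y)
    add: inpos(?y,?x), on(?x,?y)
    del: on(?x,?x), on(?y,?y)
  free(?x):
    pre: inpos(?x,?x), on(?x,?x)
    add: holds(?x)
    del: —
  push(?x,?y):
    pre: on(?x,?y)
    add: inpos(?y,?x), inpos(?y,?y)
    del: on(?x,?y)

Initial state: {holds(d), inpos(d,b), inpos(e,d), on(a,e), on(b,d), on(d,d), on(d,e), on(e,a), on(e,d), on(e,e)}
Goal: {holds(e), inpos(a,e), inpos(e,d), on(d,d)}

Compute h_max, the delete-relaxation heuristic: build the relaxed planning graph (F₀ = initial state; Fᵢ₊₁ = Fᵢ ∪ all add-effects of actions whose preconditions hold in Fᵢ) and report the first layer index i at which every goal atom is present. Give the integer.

F0 = init (10 atoms)
F1 = F0 ∪ {inpos(a,a), inpos(a,e), inpos(d,d), inpos(d,e), inpos(e,a), inpos(e,e)}  (16 atoms)
F2 = F1 ∪ {holds(e)}  (17 atoms)
goal ⊆ F2  ⇒  h_max = 2

2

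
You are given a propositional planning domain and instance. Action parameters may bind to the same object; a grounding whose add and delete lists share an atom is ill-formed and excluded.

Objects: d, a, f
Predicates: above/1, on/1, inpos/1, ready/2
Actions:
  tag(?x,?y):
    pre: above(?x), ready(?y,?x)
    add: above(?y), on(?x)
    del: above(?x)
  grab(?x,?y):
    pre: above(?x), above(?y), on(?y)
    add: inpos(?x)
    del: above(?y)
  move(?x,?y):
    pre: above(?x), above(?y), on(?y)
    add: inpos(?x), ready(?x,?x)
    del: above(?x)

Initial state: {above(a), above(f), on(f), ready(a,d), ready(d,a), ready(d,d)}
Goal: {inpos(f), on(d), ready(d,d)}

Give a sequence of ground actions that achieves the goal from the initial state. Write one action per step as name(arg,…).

1. tag(a,d)  →  {above(d), above(f), on(a), on(f), ready(a,d), ready(d,a), ready(d,d)}
2. tag(d,a)  →  {above(a), above(f), on(a), on(d), on(f), ready(a,d), ready(d,a), ready(d,d)}
3. grab(f,a)  →  {above(f), inpos(f), on(a), on(d), on(f), ready(a,d), ready(d,a), ready(d,d)}

tag(a,d); tag(d,a); grab(f,a)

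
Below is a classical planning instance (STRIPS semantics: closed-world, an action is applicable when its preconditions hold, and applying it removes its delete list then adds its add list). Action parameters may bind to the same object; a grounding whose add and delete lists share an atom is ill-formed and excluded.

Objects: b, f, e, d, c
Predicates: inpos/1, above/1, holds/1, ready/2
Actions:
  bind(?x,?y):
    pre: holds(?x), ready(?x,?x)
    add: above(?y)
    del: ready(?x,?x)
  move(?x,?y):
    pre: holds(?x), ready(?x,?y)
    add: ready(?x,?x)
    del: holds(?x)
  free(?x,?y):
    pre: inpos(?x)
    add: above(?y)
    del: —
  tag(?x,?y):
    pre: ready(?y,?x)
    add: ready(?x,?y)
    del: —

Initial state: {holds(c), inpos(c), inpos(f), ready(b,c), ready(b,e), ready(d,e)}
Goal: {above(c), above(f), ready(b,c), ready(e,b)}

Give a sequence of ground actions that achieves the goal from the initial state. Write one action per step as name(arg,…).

free(f,f); free(f,c); tag(e,b)

1. free(f,f)  →  {above(f), holds(c), inpos(c), inpos(f), ready(b,c), ready(b,e), ready(d,e)}
2. free(f,c)  →  {above(c), above(f), holds(c), inpos(c), inpos(f), ready(b,c), ready(b,e), ready(d,e)}
3. tag(e,b)  →  {above(c), above(f), holds(c), inpos(c), inpos(f), ready(b,c), ready(b,e), ready(d,e), ready(e,b)}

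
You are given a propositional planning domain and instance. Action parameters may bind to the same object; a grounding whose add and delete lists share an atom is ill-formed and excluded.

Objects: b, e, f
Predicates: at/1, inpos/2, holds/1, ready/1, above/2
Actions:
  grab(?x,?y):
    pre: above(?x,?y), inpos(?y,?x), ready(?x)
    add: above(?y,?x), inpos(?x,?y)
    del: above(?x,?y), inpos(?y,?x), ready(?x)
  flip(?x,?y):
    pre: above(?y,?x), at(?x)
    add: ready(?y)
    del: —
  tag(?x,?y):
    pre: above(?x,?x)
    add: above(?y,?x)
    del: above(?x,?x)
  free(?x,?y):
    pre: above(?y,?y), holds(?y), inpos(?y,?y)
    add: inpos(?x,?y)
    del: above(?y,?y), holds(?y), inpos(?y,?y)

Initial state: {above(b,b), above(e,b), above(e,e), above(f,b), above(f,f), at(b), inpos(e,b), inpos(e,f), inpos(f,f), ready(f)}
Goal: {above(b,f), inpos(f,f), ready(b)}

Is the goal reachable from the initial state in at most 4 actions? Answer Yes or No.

Yes

1. flip(b,b)  →  {above(b,b), above(e,b), above(e,e), above(f,b), above(f,f), at(b), inpos(e,b), inpos(e,f), inpos(f,f), ready(b), ready(f)}
2. tag(f,b)  →  {above(b,b), above(b,f), above(e,b), above(e,e), above(f,b), at(b), inpos(e,b), inpos(e,f), inpos(f,f), ready(b), ready(f)}
optimal plan length = 2; 2 ≤ 4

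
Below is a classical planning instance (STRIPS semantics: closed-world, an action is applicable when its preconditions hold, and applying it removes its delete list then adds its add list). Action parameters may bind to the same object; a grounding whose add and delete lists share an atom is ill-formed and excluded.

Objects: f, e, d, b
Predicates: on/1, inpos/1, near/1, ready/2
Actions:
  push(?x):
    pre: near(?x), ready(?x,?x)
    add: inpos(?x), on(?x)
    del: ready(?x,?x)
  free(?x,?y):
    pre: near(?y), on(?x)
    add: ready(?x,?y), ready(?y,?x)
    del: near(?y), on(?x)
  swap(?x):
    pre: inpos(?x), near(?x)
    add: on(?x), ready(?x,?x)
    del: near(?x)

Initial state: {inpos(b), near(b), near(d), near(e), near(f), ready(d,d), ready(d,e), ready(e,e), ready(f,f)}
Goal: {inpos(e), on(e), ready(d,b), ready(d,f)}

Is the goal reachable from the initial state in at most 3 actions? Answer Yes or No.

1. push(f)  →  {inpos(b), inpos(f), near(b), near(d), near(e), near(f), on(f), ready(d,d), ready(d,e), ready(e,e)}
2. push(e)  →  {inpos(b), inpos(e), inpos(f), near(b), near(d), near(e), near(f), on(e), on(f), ready(d,d), ready(d,e)}
3. push(d)  →  {inpos(b), inpos(d), inpos(e), inpos(f), near(b), near(d), near(e), near(f), on(d), on(e), on(f), ready(d,e)}
4. free(f,d)  →  {inpos(b), inpos(d), inpos(e), inpos(f), near(b), near(e), near(f), on(d), on(e), ready(d,e), ready(d,f), ready(f,d)}
5. free(d,b)  →  {inpos(b), inpos(d), inpos(e), inpos(f), near(e), near(f), on(e), ready(b,d), ready(d,b), ready(d,e), ready(d,f), ready(f,d)}
optimal plan length = 5; 5 > 3

No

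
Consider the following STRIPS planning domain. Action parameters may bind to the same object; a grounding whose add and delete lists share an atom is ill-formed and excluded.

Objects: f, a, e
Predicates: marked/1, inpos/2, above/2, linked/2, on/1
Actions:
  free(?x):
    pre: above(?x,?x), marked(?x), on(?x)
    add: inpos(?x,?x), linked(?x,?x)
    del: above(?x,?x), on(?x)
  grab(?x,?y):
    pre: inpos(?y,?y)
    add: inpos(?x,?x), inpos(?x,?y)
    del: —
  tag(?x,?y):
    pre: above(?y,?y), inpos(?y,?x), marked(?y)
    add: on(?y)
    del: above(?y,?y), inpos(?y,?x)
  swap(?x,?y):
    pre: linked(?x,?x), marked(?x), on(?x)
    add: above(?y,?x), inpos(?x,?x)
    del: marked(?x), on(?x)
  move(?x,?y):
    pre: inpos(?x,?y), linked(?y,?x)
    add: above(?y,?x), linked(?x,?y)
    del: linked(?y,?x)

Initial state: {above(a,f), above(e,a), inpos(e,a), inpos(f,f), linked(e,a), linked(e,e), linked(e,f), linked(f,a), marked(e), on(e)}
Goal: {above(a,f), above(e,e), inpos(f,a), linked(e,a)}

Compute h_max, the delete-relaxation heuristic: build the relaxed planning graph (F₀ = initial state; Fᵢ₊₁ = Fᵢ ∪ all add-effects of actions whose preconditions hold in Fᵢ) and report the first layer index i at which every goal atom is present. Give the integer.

F0 = init (10 atoms)
F1 = F0 ∪ {above(a,e), above(e,e), above(f,e), inpos(a,a), inpos(a,f), inpos(e,e), inpos(e,f)}  (17 atoms)
F2 = F1 ∪ {above(f,a), inpos(a,e), inpos(f,a), inpos(f,e), linked(a,f)}  (22 atoms)
goal ⊆ F2  ⇒  h_max = 2

2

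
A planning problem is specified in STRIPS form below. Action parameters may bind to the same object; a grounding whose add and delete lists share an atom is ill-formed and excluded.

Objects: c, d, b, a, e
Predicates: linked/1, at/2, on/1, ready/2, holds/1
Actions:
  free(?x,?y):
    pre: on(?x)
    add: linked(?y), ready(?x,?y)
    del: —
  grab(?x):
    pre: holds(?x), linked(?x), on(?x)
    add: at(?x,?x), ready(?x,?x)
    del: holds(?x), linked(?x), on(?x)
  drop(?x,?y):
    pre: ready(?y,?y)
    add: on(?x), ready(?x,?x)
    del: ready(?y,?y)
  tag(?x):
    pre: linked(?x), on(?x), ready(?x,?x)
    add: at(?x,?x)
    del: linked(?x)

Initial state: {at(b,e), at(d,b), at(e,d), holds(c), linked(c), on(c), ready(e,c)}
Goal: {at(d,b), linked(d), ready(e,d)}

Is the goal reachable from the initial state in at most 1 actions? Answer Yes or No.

1. free(c,c)  →  {at(b,e), at(d,b), at(e,d), holds(c), linked(c), on(c), ready(c,c), ready(e,c)}
2. drop(e,c)  →  {at(b,e), at(d,b), at(e,d), holds(c), linked(c), on(c), on(e), ready(e,c), ready(e,e)}
3. free(e,d)  →  {at(b,e), at(d,b), at(e,d), holds(c), linked(c), linked(d), on(c), on(e), ready(e,c), ready(e,d), ready(e,e)}
optimal plan length = 3; 3 > 1

No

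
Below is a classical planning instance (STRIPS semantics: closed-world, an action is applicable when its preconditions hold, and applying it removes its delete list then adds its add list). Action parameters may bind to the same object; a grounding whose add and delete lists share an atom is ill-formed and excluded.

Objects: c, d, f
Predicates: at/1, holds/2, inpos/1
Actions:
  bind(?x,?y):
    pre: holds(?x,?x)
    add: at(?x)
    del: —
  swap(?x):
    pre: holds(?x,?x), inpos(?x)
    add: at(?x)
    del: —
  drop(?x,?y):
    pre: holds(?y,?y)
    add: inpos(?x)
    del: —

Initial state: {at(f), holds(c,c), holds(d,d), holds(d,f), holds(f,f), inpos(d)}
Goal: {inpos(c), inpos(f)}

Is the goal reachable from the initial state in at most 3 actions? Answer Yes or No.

Yes

1. drop(c,c)  →  {at(f), holds(c,c), holds(d,d), holds(d,f), holds(f,f), inpos(c), inpos(d)}
2. drop(f,c)  →  {at(f), holds(c,c), holds(d,d), holds(d,f), holds(f,f), inpos(c), inpos(d), inpos(f)}
optimal plan length = 2; 2 ≤ 3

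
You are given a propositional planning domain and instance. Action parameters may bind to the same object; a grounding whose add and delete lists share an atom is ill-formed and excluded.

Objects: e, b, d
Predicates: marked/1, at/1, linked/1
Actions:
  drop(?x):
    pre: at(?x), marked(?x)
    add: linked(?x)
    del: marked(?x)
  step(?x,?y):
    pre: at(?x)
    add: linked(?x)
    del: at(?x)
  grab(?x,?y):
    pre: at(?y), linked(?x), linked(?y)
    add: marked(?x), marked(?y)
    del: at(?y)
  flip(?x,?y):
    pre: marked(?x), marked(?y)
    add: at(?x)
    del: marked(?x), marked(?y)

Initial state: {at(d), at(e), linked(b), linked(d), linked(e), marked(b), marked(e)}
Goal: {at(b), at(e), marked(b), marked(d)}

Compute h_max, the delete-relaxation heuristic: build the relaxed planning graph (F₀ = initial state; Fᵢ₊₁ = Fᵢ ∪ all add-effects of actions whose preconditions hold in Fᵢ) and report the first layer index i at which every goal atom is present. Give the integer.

1

F0 = init (7 atoms)
F1 = F0 ∪ {at(b), marked(d)}  (9 atoms)
goal ⊆ F1  ⇒  h_max = 1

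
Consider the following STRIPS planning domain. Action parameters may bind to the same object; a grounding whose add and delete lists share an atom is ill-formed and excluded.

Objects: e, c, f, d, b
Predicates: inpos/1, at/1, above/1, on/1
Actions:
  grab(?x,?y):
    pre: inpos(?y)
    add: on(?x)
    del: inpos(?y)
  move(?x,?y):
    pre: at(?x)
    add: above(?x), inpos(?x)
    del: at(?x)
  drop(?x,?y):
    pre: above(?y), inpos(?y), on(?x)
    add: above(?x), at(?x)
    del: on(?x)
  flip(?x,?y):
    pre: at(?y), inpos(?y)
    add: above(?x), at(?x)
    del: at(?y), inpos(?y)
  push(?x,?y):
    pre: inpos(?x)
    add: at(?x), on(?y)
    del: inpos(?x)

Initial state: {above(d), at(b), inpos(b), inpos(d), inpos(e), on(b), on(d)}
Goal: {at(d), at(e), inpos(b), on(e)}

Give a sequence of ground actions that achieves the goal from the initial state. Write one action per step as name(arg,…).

drop(d,d); push(e,e)

1. drop(d,d)  →  {above(d), at(b), at(d), inpos(b), inpos(d), inpos(e), on(b)}
2. push(e,e)  →  {above(d), at(b), at(d), at(e), inpos(b), inpos(d), on(b), on(e)}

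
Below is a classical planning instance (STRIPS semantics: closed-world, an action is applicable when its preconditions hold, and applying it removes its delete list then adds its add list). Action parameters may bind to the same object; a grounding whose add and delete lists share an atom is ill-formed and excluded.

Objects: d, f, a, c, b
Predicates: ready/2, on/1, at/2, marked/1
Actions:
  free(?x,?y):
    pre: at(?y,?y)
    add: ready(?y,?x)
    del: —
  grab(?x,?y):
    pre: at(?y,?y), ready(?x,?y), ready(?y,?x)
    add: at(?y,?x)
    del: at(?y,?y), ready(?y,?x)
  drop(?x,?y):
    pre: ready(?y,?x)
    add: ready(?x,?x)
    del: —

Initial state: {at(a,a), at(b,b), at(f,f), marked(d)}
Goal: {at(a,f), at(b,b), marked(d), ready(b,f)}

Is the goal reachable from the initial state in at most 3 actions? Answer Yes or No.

No

1. free(f,a)  →  {at(a,a), at(b,b), at(f,f), marked(d), ready(a,f)}
2. free(f,b)  →  {at(a,a), at(b,b), at(f,f), marked(d), ready(a,f), ready(b,f)}
3. free(a,f)  →  {at(a,a), at(b,b), at(f,f), marked(d), ready(a,f), ready(b,f), ready(f,a)}
4. grab(f,a)  →  {at(a,f), at(b,b), at(f,f), marked(d), ready(b,f), ready(f,a)}
optimal plan length = 4; 4 > 3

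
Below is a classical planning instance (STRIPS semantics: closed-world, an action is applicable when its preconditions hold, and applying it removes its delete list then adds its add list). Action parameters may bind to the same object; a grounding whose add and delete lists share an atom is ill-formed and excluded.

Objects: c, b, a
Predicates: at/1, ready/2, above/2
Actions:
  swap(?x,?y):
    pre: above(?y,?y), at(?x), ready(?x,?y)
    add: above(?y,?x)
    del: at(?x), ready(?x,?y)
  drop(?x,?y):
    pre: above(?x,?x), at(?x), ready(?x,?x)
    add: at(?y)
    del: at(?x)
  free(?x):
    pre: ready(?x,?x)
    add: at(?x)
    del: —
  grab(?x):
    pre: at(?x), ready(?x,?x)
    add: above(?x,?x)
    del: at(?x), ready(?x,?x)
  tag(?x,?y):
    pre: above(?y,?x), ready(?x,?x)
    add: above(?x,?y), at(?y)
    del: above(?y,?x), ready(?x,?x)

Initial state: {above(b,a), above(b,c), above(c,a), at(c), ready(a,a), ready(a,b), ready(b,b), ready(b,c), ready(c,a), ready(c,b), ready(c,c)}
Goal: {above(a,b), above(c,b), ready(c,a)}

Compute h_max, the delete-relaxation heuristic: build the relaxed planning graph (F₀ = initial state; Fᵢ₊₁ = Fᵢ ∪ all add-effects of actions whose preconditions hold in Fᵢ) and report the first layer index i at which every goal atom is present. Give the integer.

F0 = init (11 atoms)
F1 = F0 ∪ {above(a,b), above(a,c), above(c,b), above(c,c), at(a), at(b)}  (17 atoms)
goal ⊆ F1  ⇒  h_max = 1

1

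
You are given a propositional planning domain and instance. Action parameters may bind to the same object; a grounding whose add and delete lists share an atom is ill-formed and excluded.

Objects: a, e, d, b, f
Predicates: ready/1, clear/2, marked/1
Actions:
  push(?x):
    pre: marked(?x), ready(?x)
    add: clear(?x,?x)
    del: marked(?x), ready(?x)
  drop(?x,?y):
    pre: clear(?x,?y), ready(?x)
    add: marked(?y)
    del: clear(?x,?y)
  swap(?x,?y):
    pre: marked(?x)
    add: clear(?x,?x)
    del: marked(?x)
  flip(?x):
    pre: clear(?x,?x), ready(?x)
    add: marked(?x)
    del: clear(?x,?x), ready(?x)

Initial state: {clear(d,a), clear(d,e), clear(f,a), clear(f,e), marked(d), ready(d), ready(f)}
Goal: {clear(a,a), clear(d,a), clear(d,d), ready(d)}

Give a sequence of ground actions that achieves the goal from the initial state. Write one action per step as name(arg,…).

1. drop(f,a)  →  {clear(d,a), clear(d,e), clear(f,e), marked(a), marked(d), ready(d), ready(f)}
2. swap(a,a)  →  {clear(a,a), clear(d,a), clear(d,e), clear(f,e), marked(d), ready(d), ready(f)}
3. swap(d,a)  →  {clear(a,a), clear(d,a), clear(d,d), clear(d,e), clear(f,e), ready(d), ready(f)}

drop(f,a); swap(a,a); swap(d,a)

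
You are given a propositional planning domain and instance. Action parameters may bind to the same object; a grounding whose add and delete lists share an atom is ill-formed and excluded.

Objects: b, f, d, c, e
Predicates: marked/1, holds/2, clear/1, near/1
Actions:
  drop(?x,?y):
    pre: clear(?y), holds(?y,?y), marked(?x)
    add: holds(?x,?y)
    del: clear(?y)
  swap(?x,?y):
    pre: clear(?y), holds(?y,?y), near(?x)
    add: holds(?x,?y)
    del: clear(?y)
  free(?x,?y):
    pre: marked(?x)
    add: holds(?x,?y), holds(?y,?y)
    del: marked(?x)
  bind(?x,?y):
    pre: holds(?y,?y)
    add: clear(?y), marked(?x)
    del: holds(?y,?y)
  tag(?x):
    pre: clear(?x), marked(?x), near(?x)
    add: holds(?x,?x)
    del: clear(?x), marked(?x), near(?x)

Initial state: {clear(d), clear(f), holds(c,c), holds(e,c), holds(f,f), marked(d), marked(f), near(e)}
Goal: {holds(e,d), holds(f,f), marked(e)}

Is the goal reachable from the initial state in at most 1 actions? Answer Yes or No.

No

1. free(f,d)  →  {clear(d), clear(f), holds(c,c), holds(d,d), holds(e,c), holds(f,d), holds(f,f), marked(d), near(e)}
2. swap(e,d)  →  {clear(f), holds(c,c), holds(d,d), holds(e,c), holds(e,d), holds(f,d), holds(f,f), marked(d), near(e)}
3. bind(e,d)  →  {clear(d), clear(f), holds(c,c), holds(e,c), holds(e,d), holds(f,d), holds(f,f), marked(d), marked(e), near(e)}
optimal plan length = 3; 3 > 1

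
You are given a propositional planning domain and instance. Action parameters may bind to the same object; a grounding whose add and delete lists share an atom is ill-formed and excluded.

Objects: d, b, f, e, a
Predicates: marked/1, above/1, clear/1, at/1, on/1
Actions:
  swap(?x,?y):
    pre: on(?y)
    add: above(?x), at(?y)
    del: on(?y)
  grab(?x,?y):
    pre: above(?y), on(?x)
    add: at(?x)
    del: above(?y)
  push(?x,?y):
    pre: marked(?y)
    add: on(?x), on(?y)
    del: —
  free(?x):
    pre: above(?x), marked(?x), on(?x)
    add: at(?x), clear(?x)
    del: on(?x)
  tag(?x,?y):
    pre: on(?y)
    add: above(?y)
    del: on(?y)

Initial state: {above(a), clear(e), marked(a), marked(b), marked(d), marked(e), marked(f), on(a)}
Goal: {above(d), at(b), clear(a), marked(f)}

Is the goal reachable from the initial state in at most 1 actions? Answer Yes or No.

No

1. push(d,b)  →  {above(a), clear(e), marked(a), marked(b), marked(d), marked(e), marked(f), on(a), on(b), on(d)}
2. swap(d,b)  →  {above(a), above(d), at(b), clear(e), marked(a), marked(b), marked(d), marked(e), marked(f), on(a), on(d)}
3. free(a)  →  {above(a), above(d), at(a), at(b), clear(a), clear(e), marked(a), marked(b), marked(d), marked(e), marked(f), on(d)}
optimal plan length = 3; 3 > 1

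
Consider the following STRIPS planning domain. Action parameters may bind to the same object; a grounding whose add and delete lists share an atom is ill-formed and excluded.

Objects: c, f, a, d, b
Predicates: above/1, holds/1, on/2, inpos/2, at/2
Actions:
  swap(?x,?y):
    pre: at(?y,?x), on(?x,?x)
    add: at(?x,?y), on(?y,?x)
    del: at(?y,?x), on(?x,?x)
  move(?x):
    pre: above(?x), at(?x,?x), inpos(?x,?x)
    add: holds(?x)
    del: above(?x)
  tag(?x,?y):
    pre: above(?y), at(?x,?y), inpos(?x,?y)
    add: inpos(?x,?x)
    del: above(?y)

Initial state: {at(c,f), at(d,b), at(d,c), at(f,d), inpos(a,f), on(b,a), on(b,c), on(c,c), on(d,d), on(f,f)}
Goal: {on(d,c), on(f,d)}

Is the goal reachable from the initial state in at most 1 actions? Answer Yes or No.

No

1. swap(c,d)  →  {at(c,d), at(c,f), at(d,b), at(f,d), inpos(a,f), on(b,a), on(b,c), on(d,c), on(d,d), on(f,f)}
2. swap(d,f)  →  {at(c,d), at(c,f), at(d,b), at(d,f), inpos(a,f), on(b,a), on(b,c), on(d,c), on(f,d), on(f,f)}
optimal plan length = 2; 2 > 1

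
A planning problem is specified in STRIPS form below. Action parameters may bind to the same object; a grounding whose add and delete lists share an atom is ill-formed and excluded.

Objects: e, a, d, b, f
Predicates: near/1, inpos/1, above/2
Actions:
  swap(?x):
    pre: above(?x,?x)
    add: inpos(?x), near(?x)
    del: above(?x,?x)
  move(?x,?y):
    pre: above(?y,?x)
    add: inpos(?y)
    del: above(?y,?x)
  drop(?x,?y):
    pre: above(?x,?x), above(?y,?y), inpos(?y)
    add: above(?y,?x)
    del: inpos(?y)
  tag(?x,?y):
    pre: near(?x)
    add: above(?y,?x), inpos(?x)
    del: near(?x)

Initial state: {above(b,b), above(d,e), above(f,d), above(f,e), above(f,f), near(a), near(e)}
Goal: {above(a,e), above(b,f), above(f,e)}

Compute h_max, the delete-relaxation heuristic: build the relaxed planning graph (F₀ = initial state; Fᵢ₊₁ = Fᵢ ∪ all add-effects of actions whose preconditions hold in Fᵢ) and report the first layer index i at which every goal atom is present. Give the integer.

2

F0 = init (7 atoms)
F1 = F0 ∪ {above(a,a), above(a,e), above(b,a), above(b,e), above(d,a), above(e,a), above(e,e), above(f,a), inpos(a), inpos(b), inpos(d), inpos(e), inpos(f), near(b), near(f)}  (22 atoms)
F2 = F1 ∪ {above(a,b), above(a,f), above(b,f), above(d,b), above(d,f), above(e,b), above(e,f), above(f,b)}  (30 atoms)
goal ⊆ F2  ⇒  h_max = 2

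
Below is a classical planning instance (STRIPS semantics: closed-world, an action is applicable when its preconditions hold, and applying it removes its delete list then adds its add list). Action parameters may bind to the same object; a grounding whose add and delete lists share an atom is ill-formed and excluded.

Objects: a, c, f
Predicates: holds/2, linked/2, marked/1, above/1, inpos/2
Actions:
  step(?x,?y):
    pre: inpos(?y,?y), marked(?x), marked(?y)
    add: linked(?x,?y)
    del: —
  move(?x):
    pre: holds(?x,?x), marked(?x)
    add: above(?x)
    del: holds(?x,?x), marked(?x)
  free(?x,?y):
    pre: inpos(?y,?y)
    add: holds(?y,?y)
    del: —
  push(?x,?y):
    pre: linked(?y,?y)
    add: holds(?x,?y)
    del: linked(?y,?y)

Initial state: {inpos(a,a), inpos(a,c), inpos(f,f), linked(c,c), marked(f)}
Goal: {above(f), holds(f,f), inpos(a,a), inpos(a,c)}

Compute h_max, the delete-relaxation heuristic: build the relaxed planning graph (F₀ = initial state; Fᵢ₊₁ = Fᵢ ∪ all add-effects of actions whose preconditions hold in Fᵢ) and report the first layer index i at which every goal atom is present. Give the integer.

F0 = init (5 atoms)
F1 = F0 ∪ {holds(a,a), holds(a,c), holds(c,c), holds(f,c), holds(f,f), linked(f,f)}  (11 atoms)
F2 = F1 ∪ {above(f), holds(a,f), holds(c,f)}  (14 atoms)
goal ⊆ F2  ⇒  h_max = 2

2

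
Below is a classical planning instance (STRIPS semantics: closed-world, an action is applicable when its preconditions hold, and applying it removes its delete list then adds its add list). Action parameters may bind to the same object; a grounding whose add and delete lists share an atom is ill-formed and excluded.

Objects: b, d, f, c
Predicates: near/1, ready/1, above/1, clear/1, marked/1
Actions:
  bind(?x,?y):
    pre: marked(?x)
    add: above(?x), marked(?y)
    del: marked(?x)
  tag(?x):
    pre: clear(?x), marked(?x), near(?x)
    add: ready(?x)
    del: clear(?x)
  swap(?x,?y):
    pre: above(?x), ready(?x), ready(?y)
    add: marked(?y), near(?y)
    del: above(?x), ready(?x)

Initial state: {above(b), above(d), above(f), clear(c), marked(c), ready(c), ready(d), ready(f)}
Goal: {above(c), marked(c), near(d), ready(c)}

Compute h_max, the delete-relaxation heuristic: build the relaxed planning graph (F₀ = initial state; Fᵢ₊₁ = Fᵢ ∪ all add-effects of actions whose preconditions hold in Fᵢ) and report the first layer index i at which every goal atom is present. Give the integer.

F0 = init (8 atoms)
F1 = F0 ∪ {above(c), marked(b), marked(d), marked(f), near(c), near(d), near(f)}  (15 atoms)
goal ⊆ F1  ⇒  h_max = 1

1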